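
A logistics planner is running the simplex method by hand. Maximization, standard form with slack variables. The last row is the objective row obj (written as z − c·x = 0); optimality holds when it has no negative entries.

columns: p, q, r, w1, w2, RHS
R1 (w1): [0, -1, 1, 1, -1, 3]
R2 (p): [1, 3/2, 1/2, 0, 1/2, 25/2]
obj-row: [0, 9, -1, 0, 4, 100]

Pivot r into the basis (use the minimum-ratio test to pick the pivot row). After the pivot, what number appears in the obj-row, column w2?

3

Ratio test on column r — row 1: 3/1 = 3; row 2: (25/2)/(1/2) = 25. Minimum is 3 at row 1 (w1 leaves); pivot element 1.
Divide row 1 by 1; eliminate column r from the other rows.
obj-row update in column w2: 4 − (-1)·(-1) = 3.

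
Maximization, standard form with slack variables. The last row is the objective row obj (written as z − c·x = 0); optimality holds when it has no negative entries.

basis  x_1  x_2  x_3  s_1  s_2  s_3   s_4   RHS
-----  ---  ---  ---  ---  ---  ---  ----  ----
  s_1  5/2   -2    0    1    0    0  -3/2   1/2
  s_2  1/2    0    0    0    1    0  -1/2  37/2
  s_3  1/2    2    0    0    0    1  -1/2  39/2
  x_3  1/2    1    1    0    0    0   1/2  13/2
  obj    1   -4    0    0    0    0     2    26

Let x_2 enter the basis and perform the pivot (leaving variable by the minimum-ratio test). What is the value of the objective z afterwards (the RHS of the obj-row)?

Ratio test on column x_2 — row 1: entry -2 ≤ 0; row 2: entry 0 ≤ 0; row 3: (39/2)/2 = 39/4; row 4: (13/2)/1 = 13/2. Minimum is 13/2 at row 4 (x_3 leaves); pivot element 1.
Pivot on row 4; the obj-row RHS becomes 26 − (-4)·(13/2) = 52.

52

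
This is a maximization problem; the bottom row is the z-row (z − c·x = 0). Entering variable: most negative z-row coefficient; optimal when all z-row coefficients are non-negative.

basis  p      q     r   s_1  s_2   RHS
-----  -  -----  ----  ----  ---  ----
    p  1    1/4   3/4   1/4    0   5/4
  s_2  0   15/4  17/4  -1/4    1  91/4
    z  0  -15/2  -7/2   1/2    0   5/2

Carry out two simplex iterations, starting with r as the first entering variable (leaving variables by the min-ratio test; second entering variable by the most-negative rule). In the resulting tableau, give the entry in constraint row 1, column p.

Ratio test on column r — row 1: (5/4)/(3/4) = 5/3; row 2: (91/4)/(17/4) = 91/17. Minimum is 5/3 at row 1 (p leaves); pivot element 3/4.
Divide row 1 by 3/4; eliminate column r from the other rows.
Second iteration: most negative z-row entry is -19/3 in column q, so q enters.
Ratio test on column q — row 1: (5/3)/(1/3) = 5; row 2: (47/3)/(7/3) = 47/7. Minimum is 5 at row 1 (r leaves); pivot element 1/3.
Divide row 1 by 1/3; eliminate column q from the other rows.
After both pivots, the entry at constraint row 1, column p is 4.

4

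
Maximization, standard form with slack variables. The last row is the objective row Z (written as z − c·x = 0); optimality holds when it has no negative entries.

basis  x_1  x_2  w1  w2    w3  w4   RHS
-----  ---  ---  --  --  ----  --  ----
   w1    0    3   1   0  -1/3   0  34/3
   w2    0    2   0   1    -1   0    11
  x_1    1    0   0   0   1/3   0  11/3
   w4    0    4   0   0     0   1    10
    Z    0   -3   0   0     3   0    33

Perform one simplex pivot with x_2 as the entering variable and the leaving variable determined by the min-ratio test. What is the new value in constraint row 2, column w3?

Ratio test on column x_2 — row 1: (34/3)/3 = 34/9; row 2: 11/2 = 11/2; row 3: entry 0 ≤ 0; row 4: 10/4 = 5/2. Minimum is 5/2 at row 4 (w4 leaves); pivot element 4.
Divide row 4 by 4; eliminate column x_2 from the other rows.
Row 2 update in column w3: -1 − 2·0 = -1.

-1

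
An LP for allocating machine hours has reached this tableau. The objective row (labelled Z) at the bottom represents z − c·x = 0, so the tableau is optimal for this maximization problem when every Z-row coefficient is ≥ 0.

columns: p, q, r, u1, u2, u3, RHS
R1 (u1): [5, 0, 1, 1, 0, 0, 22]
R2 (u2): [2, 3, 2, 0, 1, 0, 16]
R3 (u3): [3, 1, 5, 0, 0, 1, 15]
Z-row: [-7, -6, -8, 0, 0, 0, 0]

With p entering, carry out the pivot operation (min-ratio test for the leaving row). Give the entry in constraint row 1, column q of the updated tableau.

0

Ratio test on column p — row 1: 22/5 = 22/5; row 2: 16/2 = 8; row 3: 15/3 = 5. Minimum is 22/5 at row 1 (u1 leaves); pivot element 5.
Divide row 1 by 5; eliminate column p from the other rows.
In the new row 1, the q entry is the old entry divided by the pivot: 0/5 = 0.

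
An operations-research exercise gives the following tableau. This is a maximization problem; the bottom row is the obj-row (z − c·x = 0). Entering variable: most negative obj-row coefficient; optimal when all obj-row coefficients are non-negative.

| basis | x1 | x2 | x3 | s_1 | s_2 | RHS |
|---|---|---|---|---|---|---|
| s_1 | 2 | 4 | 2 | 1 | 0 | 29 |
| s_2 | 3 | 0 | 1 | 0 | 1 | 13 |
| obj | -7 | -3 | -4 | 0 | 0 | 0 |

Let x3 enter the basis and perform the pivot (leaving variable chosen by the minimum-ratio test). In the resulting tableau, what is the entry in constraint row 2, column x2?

Ratio test on column x3 — row 1: 29/2 = 29/2; row 2: 13/1 = 13. Minimum is 13 at row 2 (s_2 leaves); pivot element 1.
Divide row 2 by 1; eliminate column x3 from the other rows.
In the new row 2, the x2 entry is the old entry divided by the pivot: 0/1 = 0.

0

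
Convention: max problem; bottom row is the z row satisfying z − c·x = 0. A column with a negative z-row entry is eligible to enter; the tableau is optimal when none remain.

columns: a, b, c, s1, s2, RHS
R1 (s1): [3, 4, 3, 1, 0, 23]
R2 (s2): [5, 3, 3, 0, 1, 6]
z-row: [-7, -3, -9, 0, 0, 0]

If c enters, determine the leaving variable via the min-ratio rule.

Column c entries and ratios — s1: 23/3 = 23/3; s2: 6/3 = 2.
Smallest ratio is 2 in the row of s2, so s2 leaves.

s2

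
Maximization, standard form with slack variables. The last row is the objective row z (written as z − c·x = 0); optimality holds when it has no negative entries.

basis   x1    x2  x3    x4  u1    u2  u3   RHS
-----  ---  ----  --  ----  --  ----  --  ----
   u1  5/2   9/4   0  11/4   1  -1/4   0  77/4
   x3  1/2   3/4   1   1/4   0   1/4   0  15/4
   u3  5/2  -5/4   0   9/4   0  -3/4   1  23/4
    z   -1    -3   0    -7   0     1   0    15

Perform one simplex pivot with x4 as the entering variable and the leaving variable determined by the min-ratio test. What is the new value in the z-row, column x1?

Ratio test on column x4 — row 1: (77/4)/(11/4) = 7; row 2: (15/4)/(1/4) = 15; row 3: (23/4)/(9/4) = 23/9. Minimum is 23/9 at row 3 (u3 leaves); pivot element 9/4.
Divide row 3 by 9/4; eliminate column x4 from the other rows.
z-row update in column x1: -1 − (-7)·(10/9) = 61/9.

61/9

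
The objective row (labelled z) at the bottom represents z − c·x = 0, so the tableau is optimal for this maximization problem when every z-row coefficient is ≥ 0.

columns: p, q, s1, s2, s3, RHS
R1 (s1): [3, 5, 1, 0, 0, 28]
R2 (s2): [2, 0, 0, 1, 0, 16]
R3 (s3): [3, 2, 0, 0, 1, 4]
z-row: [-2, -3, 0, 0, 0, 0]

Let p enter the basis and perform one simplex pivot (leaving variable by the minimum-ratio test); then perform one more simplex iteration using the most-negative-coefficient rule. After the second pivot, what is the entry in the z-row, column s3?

Ratio test on column p — row 1: 28/3 = 28/3; row 2: 16/2 = 8; row 3: 4/3 = 4/3. Minimum is 4/3 at row 3 (s3 leaves); pivot element 3.
Divide row 3 by 3; eliminate column p from the other rows.
Second iteration: most negative z-row entry is -5/3 in column q, so q enters.
Ratio test on column q — row 1: 24/3 = 8; row 2: entry -4/3 ≤ 0; row 3: (4/3)/(2/3) = 2. Minimum is 2 at row 3 (p leaves); pivot element 2/3.
Divide row 3 by 2/3; eliminate column q from the other rows.
After both pivots, the entry at the z-row, column s3 is 3/2.

3/2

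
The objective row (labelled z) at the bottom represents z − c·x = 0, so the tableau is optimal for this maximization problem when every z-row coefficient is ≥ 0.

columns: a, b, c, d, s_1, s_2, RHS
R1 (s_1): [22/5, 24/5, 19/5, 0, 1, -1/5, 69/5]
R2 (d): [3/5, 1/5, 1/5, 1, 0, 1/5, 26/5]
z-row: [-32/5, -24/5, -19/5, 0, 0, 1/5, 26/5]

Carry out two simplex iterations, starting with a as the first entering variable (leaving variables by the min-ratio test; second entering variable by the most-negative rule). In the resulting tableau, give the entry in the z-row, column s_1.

7/5

Ratio test on column a — row 1: (69/5)/(22/5) = 69/22; row 2: (26/5)/(3/5) = 26/3. Minimum is 69/22 at row 1 (s_1 leaves); pivot element 22/5.
Divide row 1 by 22/5; eliminate column a from the other rows.
Second iteration: most negative z-row entry is -1/11 in column s_2, so s_2 enters.
Ratio test on column s_2 — row 1: entry -1/22 ≤ 0; row 2: (73/22)/(5/22) = 73/5. Minimum is 73/5 at row 2 (d leaves); pivot element 5/22.
Divide row 2 by 5/22; eliminate column s_2 from the other rows.
After both pivots, the entry at the z-row, column s_1 is 7/5.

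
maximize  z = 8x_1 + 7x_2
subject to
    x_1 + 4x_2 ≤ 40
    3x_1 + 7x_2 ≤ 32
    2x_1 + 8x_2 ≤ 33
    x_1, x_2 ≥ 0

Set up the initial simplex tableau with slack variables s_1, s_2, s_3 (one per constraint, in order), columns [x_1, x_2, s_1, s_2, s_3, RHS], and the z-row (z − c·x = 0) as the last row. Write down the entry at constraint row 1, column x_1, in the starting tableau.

Constraint 1 has coefficient 1 on x_1.

1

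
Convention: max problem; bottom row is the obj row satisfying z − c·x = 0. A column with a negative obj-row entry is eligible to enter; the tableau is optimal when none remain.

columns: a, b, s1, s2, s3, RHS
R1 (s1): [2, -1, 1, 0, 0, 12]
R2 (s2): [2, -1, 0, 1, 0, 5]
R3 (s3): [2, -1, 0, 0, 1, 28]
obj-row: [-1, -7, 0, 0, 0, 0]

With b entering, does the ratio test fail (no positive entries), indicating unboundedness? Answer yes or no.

yes

Every constraint-row entry in column b is ≤ 0, so increasing b is unbounded.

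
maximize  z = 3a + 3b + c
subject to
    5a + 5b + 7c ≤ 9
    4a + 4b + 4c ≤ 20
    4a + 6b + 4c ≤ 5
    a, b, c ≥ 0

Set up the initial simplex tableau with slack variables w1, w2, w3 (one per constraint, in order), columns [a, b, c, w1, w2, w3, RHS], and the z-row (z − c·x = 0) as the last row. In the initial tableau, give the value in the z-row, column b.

-3

The z-row carries the negated objective coefficients: the b entry is -3.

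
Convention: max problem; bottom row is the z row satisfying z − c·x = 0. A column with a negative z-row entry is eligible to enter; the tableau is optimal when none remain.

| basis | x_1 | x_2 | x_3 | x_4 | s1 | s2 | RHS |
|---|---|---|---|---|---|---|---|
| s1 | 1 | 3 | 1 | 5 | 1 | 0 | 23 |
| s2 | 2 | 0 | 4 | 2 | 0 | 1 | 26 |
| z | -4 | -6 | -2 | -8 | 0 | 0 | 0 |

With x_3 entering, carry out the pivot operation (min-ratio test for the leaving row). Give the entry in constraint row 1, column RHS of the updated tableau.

33/2

Ratio test on column x_3 — row 1: 23/1 = 23; row 2: 26/4 = 13/2. Minimum is 13/2 at row 2 (s2 leaves); pivot element 4.
Divide row 2 by 4; eliminate column x_3 from the other rows.
Row 1 update in column RHS: 23 − 1·(13/2) = 33/2.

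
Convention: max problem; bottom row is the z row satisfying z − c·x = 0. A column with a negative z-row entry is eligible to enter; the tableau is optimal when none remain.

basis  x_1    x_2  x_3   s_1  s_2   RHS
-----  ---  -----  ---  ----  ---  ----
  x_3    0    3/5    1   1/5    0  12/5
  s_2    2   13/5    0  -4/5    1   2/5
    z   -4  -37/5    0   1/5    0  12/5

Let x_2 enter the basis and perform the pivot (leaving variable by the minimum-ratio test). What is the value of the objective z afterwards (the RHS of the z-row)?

46/13

Ratio test on column x_2 — row 1: (12/5)/(3/5) = 4; row 2: (2/5)/(13/5) = 2/13. Minimum is 2/13 at row 2 (s_2 leaves); pivot element 13/5.
Pivot on row 2; the z-row RHS becomes 12/5 − (-37/5)·(2/13) = 46/13.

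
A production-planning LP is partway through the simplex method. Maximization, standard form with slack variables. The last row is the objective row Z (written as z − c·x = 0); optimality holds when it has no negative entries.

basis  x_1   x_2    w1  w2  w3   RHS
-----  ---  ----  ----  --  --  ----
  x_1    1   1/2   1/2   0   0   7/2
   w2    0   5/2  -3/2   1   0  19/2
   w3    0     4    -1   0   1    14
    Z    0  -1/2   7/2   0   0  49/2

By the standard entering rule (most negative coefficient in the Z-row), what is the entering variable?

x_2

Negative Z-row entries: x_2: -1/2.
The most negative is -1/2 in column x_2, so x_2 enters.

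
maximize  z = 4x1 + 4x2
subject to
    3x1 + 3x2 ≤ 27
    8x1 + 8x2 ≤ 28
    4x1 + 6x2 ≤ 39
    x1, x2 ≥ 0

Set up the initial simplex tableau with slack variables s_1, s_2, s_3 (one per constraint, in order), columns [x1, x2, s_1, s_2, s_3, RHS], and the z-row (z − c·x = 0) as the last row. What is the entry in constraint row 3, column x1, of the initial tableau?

4

Constraint 3 has coefficient 4 on x1.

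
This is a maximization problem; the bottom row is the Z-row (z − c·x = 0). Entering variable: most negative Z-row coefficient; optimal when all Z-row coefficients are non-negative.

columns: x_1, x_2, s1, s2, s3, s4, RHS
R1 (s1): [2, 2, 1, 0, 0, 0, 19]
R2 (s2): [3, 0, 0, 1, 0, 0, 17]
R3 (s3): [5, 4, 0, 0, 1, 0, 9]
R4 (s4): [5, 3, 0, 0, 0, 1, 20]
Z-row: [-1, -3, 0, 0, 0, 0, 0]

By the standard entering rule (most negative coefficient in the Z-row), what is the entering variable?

Negative Z-row entries: x_1: -1, x_2: -3.
The most negative is -3 in column x_2, so x_2 enters.

x_2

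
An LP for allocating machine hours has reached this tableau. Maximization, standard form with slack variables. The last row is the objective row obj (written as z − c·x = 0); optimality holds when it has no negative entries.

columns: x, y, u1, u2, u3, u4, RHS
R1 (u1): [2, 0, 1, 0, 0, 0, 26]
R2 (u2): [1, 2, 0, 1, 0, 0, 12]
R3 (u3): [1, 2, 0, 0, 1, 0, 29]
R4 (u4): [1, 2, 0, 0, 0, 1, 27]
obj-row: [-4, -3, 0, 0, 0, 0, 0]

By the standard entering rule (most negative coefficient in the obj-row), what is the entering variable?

x

Negative obj-row entries: x: -4, y: -3.
The most negative is -4 in column x, so x enters.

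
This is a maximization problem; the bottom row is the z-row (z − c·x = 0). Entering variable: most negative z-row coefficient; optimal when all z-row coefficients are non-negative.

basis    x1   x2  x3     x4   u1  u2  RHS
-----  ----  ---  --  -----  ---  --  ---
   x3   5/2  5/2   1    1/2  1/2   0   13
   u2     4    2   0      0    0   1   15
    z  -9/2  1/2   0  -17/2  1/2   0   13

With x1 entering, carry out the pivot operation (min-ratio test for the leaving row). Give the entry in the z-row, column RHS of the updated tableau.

Ratio test on column x1 — row 1: 13/(5/2) = 26/5; row 2: 15/4 = 15/4. Minimum is 15/4 at row 2 (u2 leaves); pivot element 4.
Divide row 2 by 4; eliminate column x1 from the other rows.
z-row update in column RHS: 13 − (-9/2)·(15/4) = 239/8.

239/8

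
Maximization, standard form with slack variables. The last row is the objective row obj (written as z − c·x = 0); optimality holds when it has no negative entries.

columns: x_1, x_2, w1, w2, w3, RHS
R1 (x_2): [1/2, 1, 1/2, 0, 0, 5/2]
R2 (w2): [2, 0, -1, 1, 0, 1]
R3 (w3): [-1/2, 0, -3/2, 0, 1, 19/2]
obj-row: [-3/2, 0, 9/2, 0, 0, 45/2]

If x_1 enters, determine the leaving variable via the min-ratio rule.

w2

Column x_1 entries and ratios — x_2: (5/2)/(1/2) = 5; w2: 1/2 = 1/2; w3: -1/2 ≤ 0, skip.
Smallest ratio is 1/2 in the row of w2, so w2 leaves.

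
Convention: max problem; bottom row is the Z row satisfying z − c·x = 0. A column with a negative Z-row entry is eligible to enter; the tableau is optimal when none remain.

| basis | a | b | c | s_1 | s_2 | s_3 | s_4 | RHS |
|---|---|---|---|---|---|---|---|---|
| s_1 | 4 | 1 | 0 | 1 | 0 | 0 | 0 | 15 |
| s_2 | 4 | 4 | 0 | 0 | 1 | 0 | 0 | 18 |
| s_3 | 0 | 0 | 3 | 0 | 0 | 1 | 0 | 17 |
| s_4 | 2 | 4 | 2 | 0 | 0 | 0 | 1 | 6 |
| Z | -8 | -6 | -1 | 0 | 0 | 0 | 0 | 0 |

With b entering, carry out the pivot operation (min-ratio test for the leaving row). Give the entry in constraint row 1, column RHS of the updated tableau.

Ratio test on column b — row 1: 15/1 = 15; row 2: 18/4 = 9/2; row 3: entry 0 ≤ 0; row 4: 6/4 = 3/2. Minimum is 3/2 at row 4 (s_4 leaves); pivot element 4.
Divide row 4 by 4; eliminate column b from the other rows.
Row 1 update in column RHS: 15 − 1·(3/2) = 27/2.

27/2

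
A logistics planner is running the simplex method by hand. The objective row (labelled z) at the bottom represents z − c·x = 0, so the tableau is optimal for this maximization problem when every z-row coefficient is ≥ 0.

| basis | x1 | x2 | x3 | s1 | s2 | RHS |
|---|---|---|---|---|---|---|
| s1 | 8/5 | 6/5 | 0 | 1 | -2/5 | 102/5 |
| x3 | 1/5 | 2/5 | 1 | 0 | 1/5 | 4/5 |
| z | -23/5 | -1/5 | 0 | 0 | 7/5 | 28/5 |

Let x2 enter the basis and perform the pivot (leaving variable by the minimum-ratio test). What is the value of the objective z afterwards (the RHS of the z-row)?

6

Ratio test on column x2 — row 1: (102/5)/(6/5) = 17; row 2: (4/5)/(2/5) = 2. Minimum is 2 at row 2 (x3 leaves); pivot element 2/5.
Pivot on row 2; the z-row RHS becomes 28/5 − (-1/5)·2 = 6.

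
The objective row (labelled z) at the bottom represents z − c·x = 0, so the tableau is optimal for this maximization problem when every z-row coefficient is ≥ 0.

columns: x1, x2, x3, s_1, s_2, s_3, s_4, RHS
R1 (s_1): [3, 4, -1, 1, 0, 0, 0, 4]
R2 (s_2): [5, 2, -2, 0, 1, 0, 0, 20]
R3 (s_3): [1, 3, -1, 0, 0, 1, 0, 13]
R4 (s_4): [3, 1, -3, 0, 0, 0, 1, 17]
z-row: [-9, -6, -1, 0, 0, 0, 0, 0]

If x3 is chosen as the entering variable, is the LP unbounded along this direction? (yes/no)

yes

Every constraint-row entry in column x3 is ≤ 0, so increasing x3 is unbounded.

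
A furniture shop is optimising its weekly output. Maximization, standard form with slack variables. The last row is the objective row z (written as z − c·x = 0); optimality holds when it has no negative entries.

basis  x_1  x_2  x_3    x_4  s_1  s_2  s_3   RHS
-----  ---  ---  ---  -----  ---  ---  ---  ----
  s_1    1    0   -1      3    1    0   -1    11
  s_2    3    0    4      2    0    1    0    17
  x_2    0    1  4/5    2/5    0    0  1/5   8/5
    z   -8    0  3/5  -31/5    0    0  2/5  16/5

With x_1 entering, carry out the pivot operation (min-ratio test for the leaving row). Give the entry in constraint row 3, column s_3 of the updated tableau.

Ratio test on column x_1 — row 1: 11/1 = 11; row 2: 17/3 = 17/3; row 3: entry 0 ≤ 0. Minimum is 17/3 at row 2 (s_2 leaves); pivot element 3.
Divide row 2 by 3; eliminate column x_1 from the other rows.
Row 3 update in column s_3: 1/5 − 0·0 = 1/5.

1/5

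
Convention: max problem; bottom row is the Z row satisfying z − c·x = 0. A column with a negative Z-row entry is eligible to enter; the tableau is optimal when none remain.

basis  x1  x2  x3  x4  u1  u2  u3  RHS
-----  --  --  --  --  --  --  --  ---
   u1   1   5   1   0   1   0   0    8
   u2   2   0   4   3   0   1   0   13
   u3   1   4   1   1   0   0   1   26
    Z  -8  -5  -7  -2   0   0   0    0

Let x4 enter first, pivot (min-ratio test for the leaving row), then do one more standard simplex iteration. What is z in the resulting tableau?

Ratio test on column x4 — row 1: entry 0 ≤ 0; row 2: 13/3 = 13/3; row 3: 26/1 = 26. Minimum is 13/3 at row 2 (u2 leaves); pivot element 3.
Pivot on row 2; the Z-row RHS becomes 0 − (-2)·(13/3) = 26/3.
Next entering variable (most negative Z-row entry -20/3): x1.
Ratio test on column x1 — row 1: 8/1 = 8; row 2: (13/3)/(2/3) = 13/2; row 3: (65/3)/(1/3) = 65. Minimum is 13/2 at row 2 (x4 leaves); pivot element 2/3.
After the second pivot the Z-row RHS is 26/3 − (-20/3)·(13/2) = 52.

52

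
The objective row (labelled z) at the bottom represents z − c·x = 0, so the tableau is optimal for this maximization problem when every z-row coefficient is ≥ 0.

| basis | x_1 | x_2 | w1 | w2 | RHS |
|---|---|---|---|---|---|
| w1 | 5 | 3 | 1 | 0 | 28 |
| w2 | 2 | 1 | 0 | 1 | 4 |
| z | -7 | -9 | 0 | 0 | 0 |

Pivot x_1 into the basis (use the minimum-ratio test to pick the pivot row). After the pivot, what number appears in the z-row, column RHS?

Ratio test on column x_1 — row 1: 28/5 = 28/5; row 2: 4/2 = 2. Minimum is 2 at row 2 (w2 leaves); pivot element 2.
Divide row 2 by 2; eliminate column x_1 from the other rows.
z-row update in column RHS: 0 − (-7)·2 = 14.

14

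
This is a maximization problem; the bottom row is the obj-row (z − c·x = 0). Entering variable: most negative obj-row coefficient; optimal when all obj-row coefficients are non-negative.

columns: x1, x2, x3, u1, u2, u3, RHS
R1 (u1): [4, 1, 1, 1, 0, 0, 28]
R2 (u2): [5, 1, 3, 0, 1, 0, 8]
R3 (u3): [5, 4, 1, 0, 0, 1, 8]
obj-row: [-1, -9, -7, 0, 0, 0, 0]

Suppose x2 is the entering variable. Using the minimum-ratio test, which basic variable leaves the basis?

Column x2 entries and ratios — u1: 28/1 = 28; u2: 8/1 = 8; u3: 8/4 = 2.
Smallest ratio is 2 in the row of u3, so u3 leaves.

u3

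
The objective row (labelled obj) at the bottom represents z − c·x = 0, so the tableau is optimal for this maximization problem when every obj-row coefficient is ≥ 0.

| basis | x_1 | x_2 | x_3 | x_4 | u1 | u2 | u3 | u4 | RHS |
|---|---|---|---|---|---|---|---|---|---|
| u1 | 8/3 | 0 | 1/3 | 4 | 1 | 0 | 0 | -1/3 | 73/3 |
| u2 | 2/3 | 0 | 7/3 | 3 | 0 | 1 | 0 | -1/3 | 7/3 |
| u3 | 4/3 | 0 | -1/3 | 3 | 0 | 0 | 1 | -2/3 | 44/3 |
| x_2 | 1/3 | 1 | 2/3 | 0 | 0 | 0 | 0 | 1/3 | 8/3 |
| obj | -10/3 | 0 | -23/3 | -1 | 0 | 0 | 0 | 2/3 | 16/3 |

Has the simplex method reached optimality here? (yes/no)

no

The obj-row has a negative entry -23/3 in column x_3, so it is not optimal.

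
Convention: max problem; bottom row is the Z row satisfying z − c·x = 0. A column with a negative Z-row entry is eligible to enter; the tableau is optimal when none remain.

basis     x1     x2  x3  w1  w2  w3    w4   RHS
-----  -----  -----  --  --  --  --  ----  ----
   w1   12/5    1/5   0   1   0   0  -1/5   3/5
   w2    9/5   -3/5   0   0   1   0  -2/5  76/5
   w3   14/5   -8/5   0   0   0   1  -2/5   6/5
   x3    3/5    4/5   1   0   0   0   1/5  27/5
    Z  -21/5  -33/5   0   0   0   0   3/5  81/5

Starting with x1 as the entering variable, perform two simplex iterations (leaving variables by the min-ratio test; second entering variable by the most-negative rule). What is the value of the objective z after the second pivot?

36

Ratio test on column x1 — row 1: (3/5)/(12/5) = 1/4; row 2: (76/5)/(9/5) = 76/9; row 3: (6/5)/(14/5) = 3/7; row 4: (27/5)/(3/5) = 9. Minimum is 1/4 at row 1 (w1 leaves); pivot element 12/5.
Pivot on row 1; the Z-row RHS becomes 81/5 − (-21/5)·(1/4) = 69/4.
Next entering variable (most negative Z-row entry -25/4): x2.
Ratio test on column x2 — row 1: (1/4)/(1/12) = 3; row 2: entry -3/4 ≤ 0; row 3: entry -11/6 ≤ 0; row 4: (21/4)/(3/4) = 7. Minimum is 3 at row 1 (x1 leaves); pivot element 1/12.
After the second pivot the Z-row RHS is 69/4 − (-25/4)·3 = 36.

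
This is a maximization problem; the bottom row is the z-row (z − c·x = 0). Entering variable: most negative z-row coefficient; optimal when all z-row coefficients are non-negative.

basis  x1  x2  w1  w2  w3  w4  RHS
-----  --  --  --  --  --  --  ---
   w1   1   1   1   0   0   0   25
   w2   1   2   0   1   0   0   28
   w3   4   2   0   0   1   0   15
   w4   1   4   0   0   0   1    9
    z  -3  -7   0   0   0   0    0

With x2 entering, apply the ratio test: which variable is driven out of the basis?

Column x2 entries and ratios — w1: 25/1 = 25; w2: 28/2 = 14; w3: 15/2 = 15/2; w4: 9/4 = 9/4.
Smallest ratio is 9/4 in the row of w4, so w4 leaves.

w4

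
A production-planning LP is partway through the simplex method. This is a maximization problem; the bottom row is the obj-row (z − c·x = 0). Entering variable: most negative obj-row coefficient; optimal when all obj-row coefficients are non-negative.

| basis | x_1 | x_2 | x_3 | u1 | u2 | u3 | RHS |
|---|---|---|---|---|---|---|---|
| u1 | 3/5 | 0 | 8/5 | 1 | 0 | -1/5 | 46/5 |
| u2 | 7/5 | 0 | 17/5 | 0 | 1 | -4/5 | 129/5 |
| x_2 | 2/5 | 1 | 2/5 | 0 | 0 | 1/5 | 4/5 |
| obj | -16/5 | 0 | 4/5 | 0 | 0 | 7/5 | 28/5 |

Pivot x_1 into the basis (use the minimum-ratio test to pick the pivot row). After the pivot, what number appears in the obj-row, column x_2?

Ratio test on column x_1 — row 1: (46/5)/(3/5) = 46/3; row 2: (129/5)/(7/5) = 129/7; row 3: (4/5)/(2/5) = 2. Minimum is 2 at row 3 (x_2 leaves); pivot element 2/5.
Divide row 3 by 2/5; eliminate column x_1 from the other rows.
obj-row update in column x_2: 0 − (-16/5)·(5/2) = 8.

8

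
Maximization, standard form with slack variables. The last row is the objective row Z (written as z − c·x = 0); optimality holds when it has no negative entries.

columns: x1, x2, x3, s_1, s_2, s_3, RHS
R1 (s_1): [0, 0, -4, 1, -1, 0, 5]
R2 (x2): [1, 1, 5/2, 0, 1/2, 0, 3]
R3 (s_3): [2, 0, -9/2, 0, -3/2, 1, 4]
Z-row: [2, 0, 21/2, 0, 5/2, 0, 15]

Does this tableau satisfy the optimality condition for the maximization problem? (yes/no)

Every Z-row coefficient is ≥ 0, so the tableau is optimal.

yes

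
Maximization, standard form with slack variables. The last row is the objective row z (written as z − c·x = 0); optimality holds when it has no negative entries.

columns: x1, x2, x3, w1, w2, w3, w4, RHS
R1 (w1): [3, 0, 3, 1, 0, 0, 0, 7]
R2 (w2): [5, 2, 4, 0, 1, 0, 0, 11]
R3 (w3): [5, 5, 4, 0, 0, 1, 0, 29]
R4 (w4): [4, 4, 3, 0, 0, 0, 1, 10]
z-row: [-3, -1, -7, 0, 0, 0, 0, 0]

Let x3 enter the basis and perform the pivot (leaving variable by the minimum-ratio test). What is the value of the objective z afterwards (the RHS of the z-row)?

Ratio test on column x3 — row 1: 7/3 = 7/3; row 2: 11/4 = 11/4; row 3: 29/4 = 29/4; row 4: 10/3 = 10/3. Minimum is 7/3 at row 1 (w1 leaves); pivot element 3.
Pivot on row 1; the z-row RHS becomes 0 − (-7)·(7/3) = 49/3.

49/3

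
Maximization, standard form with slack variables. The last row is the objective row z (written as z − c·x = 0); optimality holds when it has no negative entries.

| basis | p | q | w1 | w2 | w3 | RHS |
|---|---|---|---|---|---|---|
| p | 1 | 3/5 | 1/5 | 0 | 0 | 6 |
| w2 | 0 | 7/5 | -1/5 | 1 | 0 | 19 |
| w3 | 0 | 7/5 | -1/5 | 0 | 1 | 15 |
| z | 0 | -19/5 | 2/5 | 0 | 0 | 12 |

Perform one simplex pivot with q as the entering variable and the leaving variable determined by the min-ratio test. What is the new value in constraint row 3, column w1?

-2/3

Ratio test on column q — row 1: 6/(3/5) = 10; row 2: 19/(7/5) = 95/7; row 3: 15/(7/5) = 75/7. Minimum is 10 at row 1 (p leaves); pivot element 3/5.
Divide row 1 by 3/5; eliminate column q from the other rows.
Row 3 update in column w1: -1/5 − (7/5)·(1/3) = -2/3.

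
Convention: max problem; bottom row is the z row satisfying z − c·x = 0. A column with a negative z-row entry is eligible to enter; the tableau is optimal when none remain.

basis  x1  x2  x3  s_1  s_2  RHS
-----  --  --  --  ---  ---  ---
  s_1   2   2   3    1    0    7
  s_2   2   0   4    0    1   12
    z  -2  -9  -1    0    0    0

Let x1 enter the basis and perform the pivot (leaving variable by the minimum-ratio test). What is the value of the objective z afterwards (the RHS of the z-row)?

Ratio test on column x1 — row 1: 7/2 = 7/2; row 2: 12/2 = 6. Minimum is 7/2 at row 1 (s_1 leaves); pivot element 2.
Pivot on row 1; the z-row RHS becomes 0 − (-2)·(7/2) = 7.

7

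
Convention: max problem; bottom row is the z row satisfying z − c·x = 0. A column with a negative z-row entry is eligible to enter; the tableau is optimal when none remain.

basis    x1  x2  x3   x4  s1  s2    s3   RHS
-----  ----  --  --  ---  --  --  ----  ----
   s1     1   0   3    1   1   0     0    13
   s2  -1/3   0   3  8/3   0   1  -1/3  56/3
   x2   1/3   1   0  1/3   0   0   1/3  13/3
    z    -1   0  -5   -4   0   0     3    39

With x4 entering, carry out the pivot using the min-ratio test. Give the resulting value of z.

Ratio test on column x4 — row 1: 13/1 = 13; row 2: (56/3)/(8/3) = 7; row 3: (13/3)/(1/3) = 13. Minimum is 7 at row 2 (s2 leaves); pivot element 8/3.
Pivot on row 2; the z-row RHS becomes 39 − (-4)·7 = 67.

67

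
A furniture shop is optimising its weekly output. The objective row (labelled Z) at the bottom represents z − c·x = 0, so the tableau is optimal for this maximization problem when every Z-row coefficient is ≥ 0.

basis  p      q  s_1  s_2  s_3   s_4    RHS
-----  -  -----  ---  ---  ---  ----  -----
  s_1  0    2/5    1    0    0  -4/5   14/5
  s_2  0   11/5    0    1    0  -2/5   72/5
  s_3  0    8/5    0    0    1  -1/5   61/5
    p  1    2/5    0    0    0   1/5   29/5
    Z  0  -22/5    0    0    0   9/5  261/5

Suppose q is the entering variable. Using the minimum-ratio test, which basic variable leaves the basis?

Column q entries and ratios — s_1: (14/5)/(2/5) = 7; s_2: (72/5)/(11/5) = 72/11; s_3: (61/5)/(8/5) = 61/8; p: (29/5)/(2/5) = 29/2.
Smallest ratio is 72/11 in the row of s_2, so s_2 leaves.

s_2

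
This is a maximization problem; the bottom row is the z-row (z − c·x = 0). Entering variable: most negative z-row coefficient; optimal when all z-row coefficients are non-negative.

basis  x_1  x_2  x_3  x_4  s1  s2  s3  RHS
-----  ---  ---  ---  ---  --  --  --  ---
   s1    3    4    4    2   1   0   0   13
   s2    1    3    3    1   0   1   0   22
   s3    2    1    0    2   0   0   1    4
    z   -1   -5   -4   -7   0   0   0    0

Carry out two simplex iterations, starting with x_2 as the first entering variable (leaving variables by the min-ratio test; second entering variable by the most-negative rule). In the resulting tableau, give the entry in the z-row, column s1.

1/2

Ratio test on column x_2 — row 1: 13/4 = 13/4; row 2: 22/3 = 22/3; row 3: 4/1 = 4. Minimum is 13/4 at row 1 (s1 leaves); pivot element 4.
Divide row 1 by 4; eliminate column x_2 from the other rows.
Second iteration: most negative z-row entry is -9/2 in column x_4, so x_4 enters.
Ratio test on column x_4 — row 1: (13/4)/(1/2) = 13/2; row 2: entry -1/2 ≤ 0; row 3: (3/4)/(3/2) = 1/2. Minimum is 1/2 at row 3 (s3 leaves); pivot element 3/2.
Divide row 3 by 3/2; eliminate column x_4 from the other rows.
After both pivots, the entry at the z-row, column s1 is 1/2.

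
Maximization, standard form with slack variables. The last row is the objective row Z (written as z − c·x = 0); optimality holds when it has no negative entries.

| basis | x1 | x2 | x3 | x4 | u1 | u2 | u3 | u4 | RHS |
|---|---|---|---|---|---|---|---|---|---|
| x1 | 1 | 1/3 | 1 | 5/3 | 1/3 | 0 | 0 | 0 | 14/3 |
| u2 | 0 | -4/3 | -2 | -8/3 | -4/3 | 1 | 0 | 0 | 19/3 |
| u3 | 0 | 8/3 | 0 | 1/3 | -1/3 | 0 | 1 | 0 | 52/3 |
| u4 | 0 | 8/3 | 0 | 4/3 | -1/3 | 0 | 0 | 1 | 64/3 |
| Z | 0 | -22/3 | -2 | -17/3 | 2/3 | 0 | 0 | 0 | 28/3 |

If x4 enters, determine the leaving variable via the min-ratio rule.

x1

Column x4 entries and ratios — x1: (14/3)/(5/3) = 14/5; u2: -8/3 ≤ 0, skip; u3: (52/3)/(1/3) = 52; u4: (64/3)/(4/3) = 16.
Smallest ratio is 14/5 in the row of x1, so x1 leaves.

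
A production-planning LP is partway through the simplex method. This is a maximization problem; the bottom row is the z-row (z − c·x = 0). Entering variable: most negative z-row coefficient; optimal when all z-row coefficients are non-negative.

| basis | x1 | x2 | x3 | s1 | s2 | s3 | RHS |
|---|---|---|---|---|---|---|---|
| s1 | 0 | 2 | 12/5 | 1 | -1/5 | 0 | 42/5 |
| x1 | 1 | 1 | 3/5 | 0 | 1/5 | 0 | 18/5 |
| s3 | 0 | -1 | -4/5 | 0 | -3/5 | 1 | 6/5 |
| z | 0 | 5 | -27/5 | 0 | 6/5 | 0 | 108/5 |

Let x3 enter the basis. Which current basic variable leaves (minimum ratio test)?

s1

Column x3 entries and ratios — s1: (42/5)/(12/5) = 7/2; x1: (18/5)/(3/5) = 6; s3: -4/5 ≤ 0, skip.
Smallest ratio is 7/2 in the row of s1, so s1 leaves.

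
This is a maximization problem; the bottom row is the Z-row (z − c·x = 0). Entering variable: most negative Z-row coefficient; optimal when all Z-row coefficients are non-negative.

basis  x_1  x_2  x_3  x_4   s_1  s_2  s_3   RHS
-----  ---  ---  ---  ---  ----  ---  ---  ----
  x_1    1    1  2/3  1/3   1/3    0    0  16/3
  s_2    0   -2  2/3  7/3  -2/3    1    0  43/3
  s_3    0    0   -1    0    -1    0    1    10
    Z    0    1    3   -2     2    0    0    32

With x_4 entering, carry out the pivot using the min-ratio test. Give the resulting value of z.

Ratio test on column x_4 — row 1: (16/3)/(1/3) = 16; row 2: (43/3)/(7/3) = 43/7; row 3: entry 0 ≤ 0. Minimum is 43/7 at row 2 (s_2 leaves); pivot element 7/3.
Pivot on row 2; the Z-row RHS becomes 32 − (-2)·(43/7) = 310/7.

310/7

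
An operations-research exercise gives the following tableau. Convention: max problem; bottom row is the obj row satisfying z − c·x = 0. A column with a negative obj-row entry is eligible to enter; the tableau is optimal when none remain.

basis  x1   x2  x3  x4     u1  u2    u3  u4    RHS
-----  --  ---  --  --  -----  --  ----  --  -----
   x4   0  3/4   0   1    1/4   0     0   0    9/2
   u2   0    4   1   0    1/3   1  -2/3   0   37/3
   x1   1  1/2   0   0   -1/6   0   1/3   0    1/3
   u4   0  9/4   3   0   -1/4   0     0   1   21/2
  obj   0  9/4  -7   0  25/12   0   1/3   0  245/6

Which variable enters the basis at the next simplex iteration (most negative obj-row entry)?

Negative obj-row entries: x3: -7.
The most negative is -7 in column x3, so x3 enters.

x3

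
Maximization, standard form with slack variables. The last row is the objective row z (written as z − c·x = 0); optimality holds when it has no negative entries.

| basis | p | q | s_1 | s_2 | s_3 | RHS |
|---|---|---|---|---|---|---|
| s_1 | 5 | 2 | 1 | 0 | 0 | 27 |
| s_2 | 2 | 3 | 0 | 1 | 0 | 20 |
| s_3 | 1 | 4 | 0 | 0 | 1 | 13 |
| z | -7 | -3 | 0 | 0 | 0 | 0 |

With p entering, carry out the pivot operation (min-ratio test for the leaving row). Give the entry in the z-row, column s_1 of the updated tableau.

Ratio test on column p — row 1: 27/5 = 27/5; row 2: 20/2 = 10; row 3: 13/1 = 13. Minimum is 27/5 at row 1 (s_1 leaves); pivot element 5.
Divide row 1 by 5; eliminate column p from the other rows.
z-row update in column s_1: 0 − (-7)·(1/5) = 7/5.

7/5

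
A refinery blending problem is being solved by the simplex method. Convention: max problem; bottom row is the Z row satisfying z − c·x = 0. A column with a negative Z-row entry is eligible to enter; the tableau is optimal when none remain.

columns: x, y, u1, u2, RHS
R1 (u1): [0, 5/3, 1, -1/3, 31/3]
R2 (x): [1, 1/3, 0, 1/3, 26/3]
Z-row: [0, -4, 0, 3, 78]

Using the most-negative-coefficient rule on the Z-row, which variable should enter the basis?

y

Negative Z-row entries: y: -4.
The most negative is -4 in column y, so y enters.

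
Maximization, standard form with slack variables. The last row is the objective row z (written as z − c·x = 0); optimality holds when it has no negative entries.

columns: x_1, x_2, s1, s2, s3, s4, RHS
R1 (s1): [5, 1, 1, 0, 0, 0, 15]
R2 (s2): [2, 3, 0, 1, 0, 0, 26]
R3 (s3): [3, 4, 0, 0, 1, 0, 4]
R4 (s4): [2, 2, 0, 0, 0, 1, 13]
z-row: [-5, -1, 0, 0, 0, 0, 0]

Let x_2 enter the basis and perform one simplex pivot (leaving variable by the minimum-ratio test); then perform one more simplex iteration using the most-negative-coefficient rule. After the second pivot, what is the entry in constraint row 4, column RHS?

Ratio test on column x_2 — row 1: 15/1 = 15; row 2: 26/3 = 26/3; row 3: 4/4 = 1; row 4: 13/2 = 13/2. Minimum is 1 at row 3 (s3 leaves); pivot element 4.
Divide row 3 by 4; eliminate column x_2 from the other rows.
Second iteration: most negative z-row entry is -17/4 in column x_1, so x_1 enters.
Ratio test on column x_1 — row 1: 14/(17/4) = 56/17; row 2: entry -1/4 ≤ 0; row 3: 1/(3/4) = 4/3; row 4: 11/(1/2) = 22. Minimum is 4/3 at row 3 (x_2 leaves); pivot element 3/4.
Divide row 3 by 3/4; eliminate column x_1 from the other rows.
After both pivots, the entry at constraint row 4, column RHS is 31/3.

31/3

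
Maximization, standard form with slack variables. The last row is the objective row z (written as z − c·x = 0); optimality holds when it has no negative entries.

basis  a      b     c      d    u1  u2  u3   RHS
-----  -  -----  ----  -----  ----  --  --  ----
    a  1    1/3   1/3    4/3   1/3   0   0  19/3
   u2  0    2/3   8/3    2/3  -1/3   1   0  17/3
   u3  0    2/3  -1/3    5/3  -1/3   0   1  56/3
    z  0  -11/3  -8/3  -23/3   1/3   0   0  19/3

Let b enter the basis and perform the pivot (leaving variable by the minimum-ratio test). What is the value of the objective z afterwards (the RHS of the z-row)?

75/2

Ratio test on column b — row 1: (19/3)/(1/3) = 19; row 2: (17/3)/(2/3) = 17/2; row 3: (56/3)/(2/3) = 28. Minimum is 17/2 at row 2 (u2 leaves); pivot element 2/3.
Pivot on row 2; the z-row RHS becomes 19/3 − (-11/3)·(17/2) = 75/2.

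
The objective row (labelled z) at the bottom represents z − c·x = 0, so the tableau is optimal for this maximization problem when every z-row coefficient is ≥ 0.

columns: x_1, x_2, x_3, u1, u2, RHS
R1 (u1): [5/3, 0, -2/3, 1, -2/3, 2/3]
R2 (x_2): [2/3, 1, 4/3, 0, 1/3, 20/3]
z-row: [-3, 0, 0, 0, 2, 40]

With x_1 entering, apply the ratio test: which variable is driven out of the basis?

Column x_1 entries and ratios — u1: (2/3)/(5/3) = 2/5; x_2: (20/3)/(2/3) = 10.
Smallest ratio is 2/5 in the row of u1, so u1 leaves.

u1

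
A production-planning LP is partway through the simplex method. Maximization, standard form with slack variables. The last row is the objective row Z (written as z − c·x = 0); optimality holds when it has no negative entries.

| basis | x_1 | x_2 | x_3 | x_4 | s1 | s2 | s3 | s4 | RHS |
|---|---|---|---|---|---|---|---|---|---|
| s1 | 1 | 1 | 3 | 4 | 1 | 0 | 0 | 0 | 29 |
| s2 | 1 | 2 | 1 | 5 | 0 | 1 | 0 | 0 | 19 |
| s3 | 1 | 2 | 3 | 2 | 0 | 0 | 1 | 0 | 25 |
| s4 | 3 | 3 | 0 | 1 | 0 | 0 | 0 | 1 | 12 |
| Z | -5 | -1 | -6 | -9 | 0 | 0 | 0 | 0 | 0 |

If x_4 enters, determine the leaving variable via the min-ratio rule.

Column x_4 entries and ratios — s1: 29/4 = 29/4; s2: 19/5 = 19/5; s3: 25/2 = 25/2; s4: 12/1 = 12.
Smallest ratio is 19/5 in the row of s2, so s2 leaves.

s2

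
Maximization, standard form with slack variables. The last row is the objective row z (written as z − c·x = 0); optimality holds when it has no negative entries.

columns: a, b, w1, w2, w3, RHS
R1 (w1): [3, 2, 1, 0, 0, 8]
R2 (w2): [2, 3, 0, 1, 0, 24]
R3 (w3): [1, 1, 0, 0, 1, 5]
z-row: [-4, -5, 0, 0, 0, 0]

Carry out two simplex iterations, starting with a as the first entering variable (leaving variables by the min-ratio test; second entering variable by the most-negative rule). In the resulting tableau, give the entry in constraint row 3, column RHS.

1

Ratio test on column a — row 1: 8/3 = 8/3; row 2: 24/2 = 12; row 3: 5/1 = 5. Minimum is 8/3 at row 1 (w1 leaves); pivot element 3.
Divide row 1 by 3; eliminate column a from the other rows.
Second iteration: most negative z-row entry is -7/3 in column b, so b enters.
Ratio test on column b — row 1: (8/3)/(2/3) = 4; row 2: (56/3)/(5/3) = 56/5; row 3: (7/3)/(1/3) = 7. Minimum is 4 at row 1 (a leaves); pivot element 2/3.
Divide row 1 by 2/3; eliminate column b from the other rows.
After both pivots, the entry at constraint row 3, column RHS is 1.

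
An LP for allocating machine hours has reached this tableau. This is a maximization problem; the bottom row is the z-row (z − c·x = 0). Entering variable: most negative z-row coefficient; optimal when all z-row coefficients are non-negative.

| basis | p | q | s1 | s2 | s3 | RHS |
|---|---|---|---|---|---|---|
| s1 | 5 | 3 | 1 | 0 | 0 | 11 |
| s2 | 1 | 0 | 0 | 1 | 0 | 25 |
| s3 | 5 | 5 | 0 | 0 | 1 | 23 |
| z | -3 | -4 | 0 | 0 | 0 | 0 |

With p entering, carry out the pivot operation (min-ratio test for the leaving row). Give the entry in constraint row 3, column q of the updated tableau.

2

Ratio test on column p — row 1: 11/5 = 11/5; row 2: 25/1 = 25; row 3: 23/5 = 23/5. Minimum is 11/5 at row 1 (s1 leaves); pivot element 5.
Divide row 1 by 5; eliminate column p from the other rows.
Row 3 update in column q: 5 − 5·(3/5) = 2.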